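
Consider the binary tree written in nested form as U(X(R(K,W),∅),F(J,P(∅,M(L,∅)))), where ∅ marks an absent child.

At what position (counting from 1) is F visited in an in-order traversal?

In-order visits the left subtree, then the node, then the right subtree.
At U: go left to X.
  At X: go left to R.
    At R: go left to K.
      K is a leaf — visit K.
    Visit R.
    At R: go right to W.
      W is a leaf — visit W.
  Visit X.
  At X: no right child.
Visit U.
At U: go right to F.
  At F: go left to J.
    J is a leaf — visit J.
  Visit F.
  At F: go right to P.
    At P: no left child.
    Visit P.
    At P: go right to M.
      At M: go left to L.
        L is a leaf — visit L.
      Visit M.
      At M: no right child.
Full in-order sequence: K, R, W, X, U, J, F, P, L, M.

7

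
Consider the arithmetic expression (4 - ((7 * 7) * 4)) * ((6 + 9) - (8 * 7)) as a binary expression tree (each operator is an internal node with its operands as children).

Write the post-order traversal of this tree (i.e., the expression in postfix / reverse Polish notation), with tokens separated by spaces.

Post-order on an expression tree gives postfix notation: for each operator, emit left operand, right operand, then the operator.

4 7 7 * 4 * - 6 9 + 8 7 * - *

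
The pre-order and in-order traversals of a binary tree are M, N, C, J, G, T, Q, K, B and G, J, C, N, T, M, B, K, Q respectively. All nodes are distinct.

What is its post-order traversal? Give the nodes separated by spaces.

The first element of pre-order is the root; it splits in-order into left and right subtrees.
Root M: left subtree has 5 nodes {G, J, C, N, T}, right has 3 {B, K, Q}.
  Root N: left subtree has 3 nodes {G, J, C}, right has 1 {T}.
    Root C: left subtree has 2 nodes {G, J}, right has 0 { }.
      Root J: left subtree has 1 node {G}, right has 0 { }.
  Root Q: left subtree has 2 nodes {B, K}, right has 0 { }.
    Root K: left subtree has 1 node {B}, right has 0 { }.

G J C T N B K Q M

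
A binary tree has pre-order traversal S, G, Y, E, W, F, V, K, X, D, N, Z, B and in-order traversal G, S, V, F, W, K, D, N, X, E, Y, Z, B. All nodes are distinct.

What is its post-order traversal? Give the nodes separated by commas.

The first element of pre-order is the root; it splits in-order into left and right subtrees.
Root S: left subtree has 1 node {G}, right has 11 {V, F, W, K, D, N, X, E, Y, Z, B}.
  Root Y: left subtree has 8 nodes {V, F, W, K, D, N, X, E}, right has 2 {Z, B}.
    Root E: left subtree has 7 nodes {V, F, W, K, D, N, X}, right has 0 { }.
      Root W: left subtree has 2 nodes {V, F}, right has 4 {K, D, N, X}.
        Root F: left subtree has 1 node {V}, right has 0 { }.
        Root K: left subtree has 0 nodes { }, right has 3 {D, N, X}.
          Root X: left subtree has 2 nodes {D, N}, right has 0 { }.
            Root D: left subtree has 0 nodes { }, right has 1 {N}.
    Root Z: left subtree has 0 nodes { }, right has 1 {B}.

G, V, F, N, D, X, K, W, E, B, Z, Y, S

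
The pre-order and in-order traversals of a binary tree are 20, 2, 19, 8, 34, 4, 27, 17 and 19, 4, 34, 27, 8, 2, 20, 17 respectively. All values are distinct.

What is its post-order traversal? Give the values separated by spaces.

4 27 34 8 19 2 17 20

The first element of pre-order is the root; it splits in-order into left and right subtrees.
Root 20: left subtree has 6 nodes {19, 4, 34, 27, 8, 2}, right has 1 {17}.
  Root 2: left subtree has 5 nodes {19, 4, 34, 27, 8}, right has 0 { }.
    Root 19: left subtree has 0 nodes { }, right has 4 {4, 34, 27, 8}.
      Root 8: left subtree has 3 nodes {4, 34, 27}, right has 0 { }.
        Root 34: left subtree has 1 node {4}, right has 1 {27}.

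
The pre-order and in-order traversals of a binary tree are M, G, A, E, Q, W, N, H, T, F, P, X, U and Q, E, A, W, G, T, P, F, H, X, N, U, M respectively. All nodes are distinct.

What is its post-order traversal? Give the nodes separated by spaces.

The first element of pre-order is the root; it splits in-order into left and right subtrees.
Root M: left subtree has 12 nodes {Q, E, A, W, G, T, P, F, H, X, N, U}, right has 0 { }.
  Root G: left subtree has 4 nodes {Q, E, A, W}, right has 7 {T, P, F, H, X, N, U}.
    Root A: left subtree has 2 nodes {Q, E}, right has 1 {W}.
      Root E: left subtree has 1 node {Q}, right has 0 { }.
    Root N: left subtree has 5 nodes {T, P, F, H, X}, right has 1 {U}.
      Root H: left subtree has 3 nodes {T, P, F}, right has 1 {X}.
        Root T: left subtree has 0 nodes { }, right has 2 {P, F}.
          Root F: left subtree has 1 node {P}, right has 0 { }.

Q E W A P F T X H U N G M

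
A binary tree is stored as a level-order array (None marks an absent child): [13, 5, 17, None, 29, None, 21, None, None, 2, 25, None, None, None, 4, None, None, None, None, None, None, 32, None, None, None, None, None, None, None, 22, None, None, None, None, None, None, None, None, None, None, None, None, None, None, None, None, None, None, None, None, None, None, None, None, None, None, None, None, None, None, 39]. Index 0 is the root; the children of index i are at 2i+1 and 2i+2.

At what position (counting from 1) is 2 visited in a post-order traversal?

Post-order visits the left subtree, then the right subtree, then the node.
At 13: go left to 5.
  At 5: no left child.
  At 5: go right to 29.
    At 29: go left to 2.
      2 is a leaf — visit 2.
    At 29: go right to 25.
      At 25: go left to 32.
        32 is a leaf — visit 32.
      At 25: no right child.
      Visit 25.
    Visit 29.
  Visit 5.
At 13: go right to 17.
  At 17: no left child.
  At 17: go right to 21.
    At 21: no left child.
    At 21: go right to 4.
      At 4: go left to 22.
        At 22: no left child.
        At 22: go right to 39.
          39 is a leaf — visit 39.
        Visit 22.
      At 4: no right child.
      Visit 4.
    Visit 21.
  Visit 17.
Visit 13.
Full post-order sequence: 2, 32, 25, 29, 5, 39, 22, 4, 21, 17, 13.

1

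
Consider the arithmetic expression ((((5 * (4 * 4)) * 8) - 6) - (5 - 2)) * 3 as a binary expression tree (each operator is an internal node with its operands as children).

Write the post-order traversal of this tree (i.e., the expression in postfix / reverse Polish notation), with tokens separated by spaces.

5 4 4 * * 8 * 6 - 5 2 - - 3 *

Post-order on an expression tree gives postfix notation: for each operator, emit left operand, right operand, then the operator.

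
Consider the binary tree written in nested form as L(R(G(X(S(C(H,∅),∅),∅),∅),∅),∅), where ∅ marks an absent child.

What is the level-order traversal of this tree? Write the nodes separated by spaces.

L R G X S C H

Level-order visits nodes level by level from the root, left to right within each level.
Level 0: L
Level 1: R
Level 2: G
Level 3: X
Level 4: S
Level 5: C
Level 6: H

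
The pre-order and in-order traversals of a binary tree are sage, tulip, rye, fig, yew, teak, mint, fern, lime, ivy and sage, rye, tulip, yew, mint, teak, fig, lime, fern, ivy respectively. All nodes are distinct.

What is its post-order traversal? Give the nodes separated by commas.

The first element of pre-order is the root; it splits in-order into left and right subtrees.
Root sage: left subtree has 0 nodes { }, right has 9 {rye, tulip, yew, mint, teak, fig, lime, fern, ivy}.
  Root tulip: left subtree has 1 node {rye}, right has 7 {yew, mint, teak, fig, lime, fern, ivy}.
    Root fig: left subtree has 3 nodes {yew, mint, teak}, right has 3 {lime, fern, ivy}.
      Root yew: left subtree has 0 nodes { }, right has 2 {mint, teak}.
        Root teak: left subtree has 1 node {mint}, right has 0 { }.
      Root fern: left subtree has 1 node {lime}, right has 1 {ivy}.

rye, mint, teak, yew, lime, ivy, fern, fig, tulip, sage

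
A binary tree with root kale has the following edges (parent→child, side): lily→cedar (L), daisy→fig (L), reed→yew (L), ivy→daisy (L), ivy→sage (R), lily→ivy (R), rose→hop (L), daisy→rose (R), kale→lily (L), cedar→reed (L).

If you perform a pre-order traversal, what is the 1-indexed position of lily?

Pre-order visits the node, then its left subtree, then its right subtree.
Visit kale.
At kale: go left to lily.
  Visit lily.
  At lily: go left to cedar.
    Visit cedar.
    At cedar: go left to reed.
      Visit reed.
      At reed: go left to yew.
        yew is a leaf — visit yew.
      At reed: no right child.
    At cedar: no right child.
  At lily: go right to ivy.
    Visit ivy.
    At ivy: go left to daisy.
      Visit daisy.
      At daisy: go left to fig.
        fig is a leaf — visit fig.
      At daisy: go right to rose.
        Visit rose.
        At rose: go left to hop.
          hop is a leaf — visit hop.
        At rose: no right child.
    At ivy: go right to sage.
      sage is a leaf — visit sage.
At kale: no right child.
Full pre-order sequence: kale, lily, cedar, reed, yew, ivy, daisy, fig, rose, hop, sage.

2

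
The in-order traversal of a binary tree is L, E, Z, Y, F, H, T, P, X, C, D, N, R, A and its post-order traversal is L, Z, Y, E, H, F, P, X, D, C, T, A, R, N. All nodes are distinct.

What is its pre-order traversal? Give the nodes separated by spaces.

N T F E L Y Z H C X P D R A

The last element of post-order is the root; it splits in-order into left and right subtrees.
Root N: left subtree has 11 nodes {L, E, Z, Y, F, H, T, P, X, C, D}, right has 2 {R, A}.
  Root T: left subtree has 6 nodes {L, E, Z, Y, F, H}, right has 4 {P, X, C, D}.
    Root F: left subtree has 4 nodes {L, E, Z, Y}, right has 1 {H}.
      Root E: left subtree has 1 node {L}, right has 2 {Z, Y}.
        Root Y: left subtree has 1 node {Z}, right has 0 { }.
    Root C: left subtree has 2 nodes {P, X}, right has 1 {D}.
      Root X: left subtree has 1 node {P}, right has 0 { }.
  Root R: left subtree has 0 nodes { }, right has 1 {A}.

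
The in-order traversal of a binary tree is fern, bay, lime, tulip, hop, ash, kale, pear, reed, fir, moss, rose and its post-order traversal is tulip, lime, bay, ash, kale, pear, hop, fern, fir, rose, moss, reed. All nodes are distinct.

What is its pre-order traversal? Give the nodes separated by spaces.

reed fern hop bay lime tulip pear kale ash moss fir rose

The last element of post-order is the root; it splits in-order into left and right subtrees.
Root reed: left subtree has 8 nodes {fern, bay, lime, tulip, hop, ash, kale, pear}, right has 3 {fir, moss, rose}.
  Root fern: left subtree has 0 nodes { }, right has 7 {bay, lime, tulip, hop, ash, kale, pear}.
    Root hop: left subtree has 3 nodes {bay, lime, tulip}, right has 3 {ash, kale, pear}.
      Root bay: left subtree has 0 nodes { }, right has 2 {lime, tulip}.
        Root lime: left subtree has 0 nodes { }, right has 1 {tulip}.
      Root pear: left subtree has 2 nodes {ash, kale}, right has 0 { }.
        Root kale: left subtree has 1 node {ash}, right has 0 { }.
  Root moss: left subtree has 1 node {fir}, right has 1 {rose}.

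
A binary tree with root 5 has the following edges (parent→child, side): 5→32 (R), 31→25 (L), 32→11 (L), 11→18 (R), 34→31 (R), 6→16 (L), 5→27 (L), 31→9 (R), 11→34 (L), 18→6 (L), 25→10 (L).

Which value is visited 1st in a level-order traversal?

Level-order visits nodes level by level from the root, left to right within each level.
Level 0: 5
Level 1: 27, 32
Level 2: 11
Level 3: 34, 18
Level 4: 31, 6
Level 5: 25, 9, 16
Level 6: 10
Full level-order sequence: 5, 27, 32, 11, 34, 18, 31, 6, 25, 9, 16, 10.

5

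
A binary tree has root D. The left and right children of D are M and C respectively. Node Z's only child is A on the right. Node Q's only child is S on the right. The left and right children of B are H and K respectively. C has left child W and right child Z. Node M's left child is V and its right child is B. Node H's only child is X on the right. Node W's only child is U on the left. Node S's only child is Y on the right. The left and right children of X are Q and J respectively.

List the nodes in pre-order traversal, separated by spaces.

D M V B H X Q S Y J K C W U Z A

Pre-order visits the node, then its left subtree, then its right subtree.
Visit D.
At D: go left to M.
  Visit M.
  At M: go left to V.
    V is a leaf — visit V.
  At M: go right to B.
    Visit B.
    At B: go left to H.
      Visit H.
      At H: no left child.
      At H: go right to X.
        Visit X.
        At X: go left to Q.
          Visit Q.
          At Q: no left child.
          At Q: go right to S.
            Visit S.
            At S: no left child.
            At S: go right to Y.
              Y is a leaf — visit Y.
        At X: go right to J.
          J is a leaf — visit J.
    At B: go right to K.
      K is a leaf — visit K.
At D: go right to C.
  Visit C.
  At C: go left to W.
    Visit W.
    At W: go left to U.
      U is a leaf — visit U.
    At W: no right child.
  At C: go right to Z.
    Visit Z.
    At Z: no left child.
    At Z: go right to A.
      A is a leaf — visit A.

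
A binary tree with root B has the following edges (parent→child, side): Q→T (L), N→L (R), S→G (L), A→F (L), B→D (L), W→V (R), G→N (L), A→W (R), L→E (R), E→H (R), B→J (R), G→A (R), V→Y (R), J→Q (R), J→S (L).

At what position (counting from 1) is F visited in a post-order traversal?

6

Post-order visits the left subtree, then the right subtree, then the node.
At B: go left to D.
  D is a leaf — visit D.
At B: go right to J.
  At J: go left to S.
    At S: go left to G.
      At G: go left to N.
        At N: no left child.
        At N: go right to L.
          At L: no left child.
          At L: go right to E.
            At E: no left child.
            At E: go right to H.
              H is a leaf — visit H.
            Visit E.
          Visit L.
        Visit N.
      At G: go right to A.
        At A: go left to F.
          F is a leaf — visit F.
        At A: go right to W.
          At W: no left child.
          At W: go right to V.
            At V: no left child.
            At V: go right to Y.
              Y is a leaf — visit Y.
            Visit V.
          Visit W.
        Visit A.
      Visit G.
    At S: no right child.
    Visit S.
  At J: go right to Q.
    At Q: go left to T.
      T is a leaf — visit T.
    At Q: no right child.
    Visit Q.
  Visit J.
Visit B.
Full post-order sequence: D, H, E, L, N, F, Y, V, W, A, G, S, T, Q, J, B.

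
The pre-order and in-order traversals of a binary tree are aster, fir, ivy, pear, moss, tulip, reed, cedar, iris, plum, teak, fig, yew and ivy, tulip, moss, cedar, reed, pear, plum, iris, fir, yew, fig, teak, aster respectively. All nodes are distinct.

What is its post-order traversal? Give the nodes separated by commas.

tulip, cedar, reed, moss, plum, iris, pear, ivy, yew, fig, teak, fir, aster

The first element of pre-order is the root; it splits in-order into left and right subtrees.
Root aster: left subtree has 12 nodes {ivy, tulip, moss, cedar, reed, pear, plum, iris, fir, yew, fig, teak}, right has 0 { }.
  Root fir: left subtree has 8 nodes {ivy, tulip, moss, cedar, reed, pear, plum, iris}, right has 3 {yew, fig, teak}.
    Root ivy: left subtree has 0 nodes { }, right has 7 {tulip, moss, cedar, reed, pear, plum, iris}.
      Root pear: left subtree has 4 nodes {tulip, moss, cedar, reed}, right has 2 {plum, iris}.
        Root moss: left subtree has 1 node {tulip}, right has 2 {cedar, reed}.
          Root reed: left subtree has 1 node {cedar}, right has 0 { }.
        Root iris: left subtree has 1 node {plum}, right has 0 { }.
    Root teak: left subtree has 2 nodes {yew, fig}, right has 0 { }.
      Root fig: left subtree has 1 node {yew}, right has 0 { }.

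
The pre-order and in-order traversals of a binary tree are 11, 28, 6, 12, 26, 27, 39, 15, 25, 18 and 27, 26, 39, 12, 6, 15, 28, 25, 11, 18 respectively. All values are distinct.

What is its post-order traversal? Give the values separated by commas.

27, 39, 26, 12, 15, 6, 25, 28, 18, 11

The first element of pre-order is the root; it splits in-order into left and right subtrees.
Root 11: left subtree has 8 nodes {27, 26, 39, 12, 6, 15, 28, 25}, right has 1 {18}.
  Root 28: left subtree has 6 nodes {27, 26, 39, 12, 6, 15}, right has 1 {25}.
    Root 6: left subtree has 4 nodes {27, 26, 39, 12}, right has 1 {15}.
      Root 12: left subtree has 3 nodes {27, 26, 39}, right has 0 { }.
        Root 26: left subtree has 1 node {27}, right has 1 {39}.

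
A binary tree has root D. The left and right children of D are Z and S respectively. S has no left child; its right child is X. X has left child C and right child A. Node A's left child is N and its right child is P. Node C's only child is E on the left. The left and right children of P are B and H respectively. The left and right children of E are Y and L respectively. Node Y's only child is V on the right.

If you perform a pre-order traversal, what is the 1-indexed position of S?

3

Pre-order visits the node, then its left subtree, then its right subtree.
Visit D.
At D: go left to Z.
  Z is a leaf — visit Z.
At D: go right to S.
  Visit S.
  At S: no left child.
  At S: go right to X.
    Visit X.
    At X: go left to C.
      Visit C.
      At C: go left to E.
        Visit E.
        At E: go left to Y.
          Visit Y.
          At Y: no left child.
          At Y: go right to V.
            V is a leaf — visit V.
        At E: go right to L.
          L is a leaf — visit L.
      At C: no right child.
    At X: go right to A.
      Visit A.
      At A: go left to N.
        N is a leaf — visit N.
      At A: go right to P.
        Visit P.
        At P: go left to B.
          B is a leaf — visit B.
        At P: go right to H.
          H is a leaf — visit H.
Full pre-order sequence: D, Z, S, X, C, E, Y, V, L, A, N, P, B, H.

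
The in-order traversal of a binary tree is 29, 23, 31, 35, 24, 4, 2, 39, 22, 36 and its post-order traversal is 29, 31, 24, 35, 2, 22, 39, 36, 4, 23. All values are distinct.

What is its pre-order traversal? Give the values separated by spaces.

23 29 4 35 31 24 36 39 2 22

The last element of post-order is the root; it splits in-order into left and right subtrees.
Root 23: left subtree has 1 node {29}, right has 8 {31, 35, 24, 4, 2, 39, 22, 36}.
  Root 4: left subtree has 3 nodes {31, 35, 24}, right has 4 {2, 39, 22, 36}.
    Root 35: left subtree has 1 node {31}, right has 1 {24}.
    Root 36: left subtree has 3 nodes {2, 39, 22}, right has 0 { }.
      Root 39: left subtree has 1 node {2}, right has 1 {22}.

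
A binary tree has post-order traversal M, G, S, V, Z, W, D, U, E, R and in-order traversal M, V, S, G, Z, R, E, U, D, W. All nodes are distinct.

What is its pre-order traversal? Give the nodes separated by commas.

R, Z, V, M, S, G, E, U, D, W

The last element of post-order is the root; it splits in-order into left and right subtrees.
Root R: left subtree has 5 nodes {M, V, S, G, Z}, right has 4 {E, U, D, W}.
  Root Z: left subtree has 4 nodes {M, V, S, G}, right has 0 { }.
    Root V: left subtree has 1 node {M}, right has 2 {S, G}.
      Root S: left subtree has 0 nodes { }, right has 1 {G}.
  Root E: left subtree has 0 nodes { }, right has 3 {U, D, W}.
    Root U: left subtree has 0 nodes { }, right has 2 {D, W}.
      Root D: left subtree has 0 nodes { }, right has 1 {W}.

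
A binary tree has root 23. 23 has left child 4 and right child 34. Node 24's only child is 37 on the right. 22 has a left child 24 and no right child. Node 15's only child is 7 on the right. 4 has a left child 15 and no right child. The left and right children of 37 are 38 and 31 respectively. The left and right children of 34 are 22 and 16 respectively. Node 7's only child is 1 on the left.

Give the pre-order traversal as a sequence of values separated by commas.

23, 4, 15, 7, 1, 34, 22, 24, 37, 38, 31, 16

Pre-order visits the node, then its left subtree, then its right subtree.
Visit 23.
At 23: go left to 4.
  Visit 4.
  At 4: go left to 15.
    Visit 15.
    At 15: no left child.
    At 15: go right to 7.
      Visit 7.
      At 7: go left to 1.
        1 is a leaf — visit 1.
      At 7: no right child.
  At 4: no right child.
At 23: go right to 34.
  Visit 34.
  At 34: go left to 22.
    Visit 22.
    At 22: go left to 24.
      Visit 24.
      At 24: no left child.
      At 24: go right to 37.
        Visit 37.
        At 37: go left to 38.
          38 is a leaf — visit 38.
        At 37: go right to 31.
          31 is a leaf — visit 31.
    At 22: no right child.
  At 34: go right to 16.
    16 is a leaf — visit 16.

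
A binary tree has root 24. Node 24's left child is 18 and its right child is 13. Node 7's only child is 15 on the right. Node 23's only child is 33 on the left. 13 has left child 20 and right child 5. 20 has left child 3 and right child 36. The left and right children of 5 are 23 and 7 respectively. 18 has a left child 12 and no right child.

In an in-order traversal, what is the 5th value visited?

In-order visits the left subtree, then the node, then the right subtree.
At 24: go left to 18.
  At 18: go left to 12.
    12 is a leaf — visit 12.
  Visit 18.
  At 18: no right child.
Visit 24.
At 24: go right to 13.
  At 13: go left to 20.
    At 20: go left to 3.
      3 is a leaf — visit 3.
    Visit 20.
    At 20: go right to 36.
      36 is a leaf — visit 36.
  Visit 13.
  At 13: go right to 5.
    At 5: go left to 23.
      At 23: go left to 33.
        33 is a leaf — visit 33.
      Visit 23.
      At 23: no right child.
    Visit 5.
    At 5: go right to 7.
      At 7: no left child.
      Visit 7.
      At 7: go right to 15.
        15 is a leaf — visit 15.
Full in-order sequence: 12, 18, 24, 3, 20, 36, 13, 33, 23, 5, 7, 15.

20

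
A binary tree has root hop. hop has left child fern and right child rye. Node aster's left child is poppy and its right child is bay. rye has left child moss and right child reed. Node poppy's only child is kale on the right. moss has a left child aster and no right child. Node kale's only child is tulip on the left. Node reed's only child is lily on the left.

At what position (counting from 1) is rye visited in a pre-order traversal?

Pre-order visits the node, then its left subtree, then its right subtree.
Visit hop.
At hop: go left to fern.
  fern is a leaf — visit fern.
At hop: go right to rye.
  Visit rye.
  At rye: go left to moss.
    Visit moss.
    At moss: go left to aster.
      Visit aster.
      At aster: go left to poppy.
        Visit poppy.
        At poppy: no left child.
        At poppy: go right to kale.
          Visit kale.
          At kale: go left to tulip.
            tulip is a leaf — visit tulip.
          At kale: no right child.
      At aster: go right to bay.
        bay is a leaf — visit bay.
    At moss: no right child.
  At rye: go right to reed.
    Visit reed.
    At reed: go left to lily.
      lily is a leaf — visit lily.
    At reed: no right child.
Full pre-order sequence: hop, fern, rye, moss, aster, poppy, kale, tulip, bay, reed, lily.

3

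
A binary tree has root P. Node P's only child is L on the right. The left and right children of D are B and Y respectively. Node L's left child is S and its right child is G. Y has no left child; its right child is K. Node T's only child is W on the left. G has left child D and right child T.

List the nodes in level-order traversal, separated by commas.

Level-order visits nodes level by level from the root, left to right within each level.
Level 0: P
Level 1: L
Level 2: S, G
Level 3: D, T
Level 4: B, Y, W
Level 5: K

P, L, S, G, D, T, B, Y, W, K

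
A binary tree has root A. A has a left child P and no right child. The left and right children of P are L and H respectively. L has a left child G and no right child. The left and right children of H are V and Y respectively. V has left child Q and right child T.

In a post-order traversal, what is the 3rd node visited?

Post-order visits the left subtree, then the right subtree, then the node.
At A: go left to P.
  At P: go left to L.
    At L: go left to G.
      G is a leaf — visit G.
    At L: no right child.
    Visit L.
  At P: go right to H.
    At H: go left to V.
      At V: go left to Q.
        Q is a leaf — visit Q.
      At V: go right to T.
        T is a leaf — visit T.
      Visit V.
    At H: go right to Y.
      Y is a leaf — visit Y.
    Visit H.
  Visit P.
At A: no right child.
Visit A.
Full post-order sequence: G, L, Q, T, V, Y, H, P, A.

Q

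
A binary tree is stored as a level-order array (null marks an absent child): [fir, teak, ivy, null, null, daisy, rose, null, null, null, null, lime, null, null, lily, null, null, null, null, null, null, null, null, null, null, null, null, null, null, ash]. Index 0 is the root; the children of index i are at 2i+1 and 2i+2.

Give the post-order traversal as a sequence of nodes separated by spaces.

teak lime daisy ash lily rose ivy fir

Post-order visits the left subtree, then the right subtree, then the node.
At fir: go left to teak.
  teak is a leaf — visit teak.
At fir: go right to ivy.
  At ivy: go left to daisy.
    At daisy: go left to lime.
      lime is a leaf — visit lime.
    At daisy: no right child.
    Visit daisy.
  At ivy: go right to rose.
    At rose: no left child.
    At rose: go right to lily.
      At lily: go left to ash.
        ash is a leaf — visit ash.
      At lily: no right child.
      Visit lily.
    Visit rose.
  Visit ivy.
Visit fir.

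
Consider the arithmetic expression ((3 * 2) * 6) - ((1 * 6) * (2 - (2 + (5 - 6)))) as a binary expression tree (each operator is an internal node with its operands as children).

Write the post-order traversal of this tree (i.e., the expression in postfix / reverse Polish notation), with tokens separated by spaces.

Post-order on an expression tree gives postfix notation: for each operator, emit left operand, right operand, then the operator.

3 2 * 6 * 1 6 * 2 2 5 6 - + - * -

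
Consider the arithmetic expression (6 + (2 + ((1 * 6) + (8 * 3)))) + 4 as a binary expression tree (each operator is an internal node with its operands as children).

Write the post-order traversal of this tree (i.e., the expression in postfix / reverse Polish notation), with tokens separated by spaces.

6 2 1 6 * 8 3 * + + + 4 +

Post-order on an expression tree gives postfix notation: for each operator, emit left operand, right operand, then the operator.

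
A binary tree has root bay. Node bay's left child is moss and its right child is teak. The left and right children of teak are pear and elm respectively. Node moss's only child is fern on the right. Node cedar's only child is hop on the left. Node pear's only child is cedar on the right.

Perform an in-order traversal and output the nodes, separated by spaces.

In-order visits the left subtree, then the node, then the right subtree.
At bay: go left to moss.
  At moss: no left child.
  Visit moss.
  At moss: go right to fern.
    fern is a leaf — visit fern.
Visit bay.
At bay: go right to teak.
  At teak: go left to pear.
    At pear: no left child.
    Visit pear.
    At pear: go right to cedar.
      At cedar: go left to hop.
        hop is a leaf — visit hop.
      Visit cedar.
      At cedar: no right child.
  Visit teak.
  At teak: go right to elm.
    elm is a leaf — visit elm.

moss fern bay pear hop cedar teak elm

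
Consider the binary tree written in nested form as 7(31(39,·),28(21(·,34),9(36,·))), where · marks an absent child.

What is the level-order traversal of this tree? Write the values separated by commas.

Level-order visits nodes level by level from the root, left to right within each level.
Level 0: 7
Level 1: 31, 28
Level 2: 39, 21, 9
Level 3: 34, 36

7, 31, 28, 39, 21, 9, 34, 36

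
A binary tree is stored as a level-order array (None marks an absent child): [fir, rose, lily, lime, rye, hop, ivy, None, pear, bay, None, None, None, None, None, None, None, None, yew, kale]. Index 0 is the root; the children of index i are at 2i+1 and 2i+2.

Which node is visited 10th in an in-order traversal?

In-order visits the left subtree, then the node, then the right subtree.
At fir: go left to rose.
  At rose: go left to lime.
    At lime: no left child.
    Visit lime.
    At lime: go right to pear.
      At pear: no left child.
      Visit pear.
      At pear: go right to yew.
        yew is a leaf — visit yew.
  Visit rose.
  At rose: go right to rye.
    At rye: go left to bay.
      At bay: go left to kale.
        kale is a leaf — visit kale.
      Visit bay.
      At bay: no right child.
    Visit rye.
    At rye: no right child.
Visit fir.
At fir: go right to lily.
  At lily: go left to hop.
    hop is a leaf — visit hop.
  Visit lily.
  At lily: go right to ivy.
    ivy is a leaf — visit ivy.
Full in-order sequence: lime, pear, yew, rose, kale, bay, rye, fir, hop, lily, ivy.

lily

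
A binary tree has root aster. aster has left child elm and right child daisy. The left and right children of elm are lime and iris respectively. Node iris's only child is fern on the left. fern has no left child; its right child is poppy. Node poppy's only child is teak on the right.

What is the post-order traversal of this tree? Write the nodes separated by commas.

Post-order visits the left subtree, then the right subtree, then the node.
At aster: go left to elm.
  At elm: go left to lime.
    lime is a leaf — visit lime.
  At elm: go right to iris.
    At iris: go left to fern.
      At fern: no left child.
      At fern: go right to poppy.
        At poppy: no left child.
        At poppy: go right to teak.
          teak is a leaf — visit teak.
        Visit poppy.
      Visit fern.
    At iris: no right child.
    Visit iris.
  Visit elm.
At aster: go right to daisy.
  daisy is a leaf — visit daisy.
Visit aster.

lime, teak, poppy, fern, iris, elm, daisy, aster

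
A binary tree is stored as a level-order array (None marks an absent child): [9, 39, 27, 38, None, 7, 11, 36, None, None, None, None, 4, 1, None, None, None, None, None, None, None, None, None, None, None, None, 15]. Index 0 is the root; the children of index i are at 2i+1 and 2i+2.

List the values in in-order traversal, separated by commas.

36, 38, 39, 9, 7, 4, 15, 27, 1, 11

In-order visits the left subtree, then the node, then the right subtree.
At 9: go left to 39.
  At 39: go left to 38.
    At 38: go left to 36.
      36 is a leaf — visit 36.
    Visit 38.
    At 38: no right child.
  Visit 39.
  At 39: no right child.
Visit 9.
At 9: go right to 27.
  At 27: go left to 7.
    At 7: no left child.
    Visit 7.
    At 7: go right to 4.
      At 4: no left child.
      Visit 4.
      At 4: go right to 15.
        15 is a leaf — visit 15.
  Visit 27.
  At 27: go right to 11.
    At 11: go left to 1.
      1 is a leaf — visit 1.
    Visit 11.
    At 11: no right child.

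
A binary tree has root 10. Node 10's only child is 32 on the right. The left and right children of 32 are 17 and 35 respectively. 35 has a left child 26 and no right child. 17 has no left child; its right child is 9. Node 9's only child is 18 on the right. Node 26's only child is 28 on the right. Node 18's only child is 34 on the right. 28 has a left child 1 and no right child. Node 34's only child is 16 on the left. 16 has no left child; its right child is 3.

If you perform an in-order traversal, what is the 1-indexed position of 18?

4

In-order visits the left subtree, then the node, then the right subtree.
At 10: no left child.
Visit 10.
At 10: go right to 32.
  At 32: go left to 17.
    At 17: no left child.
    Visit 17.
    At 17: go right to 9.
      At 9: no left child.
      Visit 9.
      At 9: go right to 18.
        At 18: no left child.
        Visit 18.
        At 18: go right to 34.
          At 34: go left to 16.
            At 16: no left child.
            Visit 16.
            At 16: go right to 3.
              3 is a leaf — visit 3.
          Visit 34.
          At 34: no right child.
  Visit 32.
  At 32: go right to 35.
    At 35: go left to 26.
      At 26: no left child.
      Visit 26.
      At 26: go right to 28.
        At 28: go left to 1.
          1 is a leaf — visit 1.
        Visit 28.
        At 28: no right child.
    Visit 35.
    At 35: no right child.
Full in-order sequence: 10, 17, 9, 18, 16, 3, 34, 32, 26, 1, 28, 35.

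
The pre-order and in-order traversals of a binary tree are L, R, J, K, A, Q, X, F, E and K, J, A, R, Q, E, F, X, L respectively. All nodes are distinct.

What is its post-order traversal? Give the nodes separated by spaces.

K A J E F X Q R L

The first element of pre-order is the root; it splits in-order into left and right subtrees.
Root L: left subtree has 8 nodes {K, J, A, R, Q, E, F, X}, right has 0 { }.
  Root R: left subtree has 3 nodes {K, J, A}, right has 4 {Q, E, F, X}.
    Root J: left subtree has 1 node {K}, right has 1 {A}.
    Root Q: left subtree has 0 nodes { }, right has 3 {E, F, X}.
      Root X: left subtree has 2 nodes {E, F}, right has 0 { }.
        Root F: left subtree has 1 node {E}, right has 0 { }.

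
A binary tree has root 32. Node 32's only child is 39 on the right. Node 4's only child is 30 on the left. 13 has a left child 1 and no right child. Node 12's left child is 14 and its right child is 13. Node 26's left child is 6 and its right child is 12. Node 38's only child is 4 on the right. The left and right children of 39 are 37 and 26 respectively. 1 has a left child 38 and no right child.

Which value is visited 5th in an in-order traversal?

26

In-order visits the left subtree, then the node, then the right subtree.
At 32: no left child.
Visit 32.
At 32: go right to 39.
  At 39: go left to 37.
    37 is a leaf — visit 37.
  Visit 39.
  At 39: go right to 26.
    At 26: go left to 6.
      6 is a leaf — visit 6.
    Visit 26.
    At 26: go right to 12.
      At 12: go left to 14.
        14 is a leaf — visit 14.
      Visit 12.
      At 12: go right to 13.
        At 13: go left to 1.
          At 1: go left to 38.
            At 38: no left child.
            Visit 38.
            At 38: go right to 4.
              At 4: go left to 30.
                30 is a leaf — visit 30.
              Visit 4.
              At 4: no right child.
          Visit 1.
          At 1: no right child.
        Visit 13.
        At 13: no right child.
Full in-order sequence: 32, 37, 39, 6, 26, 14, 12, 38, 30, 4, 1, 13.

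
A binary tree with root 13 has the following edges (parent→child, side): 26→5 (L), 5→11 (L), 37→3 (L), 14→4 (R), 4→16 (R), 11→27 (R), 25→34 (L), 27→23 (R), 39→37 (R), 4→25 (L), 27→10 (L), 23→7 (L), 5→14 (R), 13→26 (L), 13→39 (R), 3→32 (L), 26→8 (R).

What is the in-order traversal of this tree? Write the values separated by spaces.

11 10 27 7 23 5 14 34 25 4 16 26 8 13 39 32 3 37

In-order visits the left subtree, then the node, then the right subtree.
At 13: go left to 26.
  At 26: go left to 5.
    At 5: go left to 11.
      At 11: no left child.
      Visit 11.
      At 11: go right to 27.
        At 27: go left to 10.
          10 is a leaf — visit 10.
        Visit 27.
        At 27: go right to 23.
          At 23: go left to 7.
            7 is a leaf — visit 7.
          Visit 23.
          At 23: no right child.
    Visit 5.
    At 5: go right to 14.
      At 14: no left child.
      Visit 14.
      At 14: go right to 4.
        At 4: go left to 25.
          At 25: go left to 34.
            34 is a leaf — visit 34.
          Visit 25.
          At 25: no right child.
        Visit 4.
        At 4: go right to 16.
          16 is a leaf — visit 16.
  Visit 26.
  At 26: go right to 8.
    8 is a leaf — visit 8.
Visit 13.
At 13: go right to 39.
  At 39: no left child.
  Visit 39.
  At 39: go right to 37.
    At 37: go left to 3.
      At 3: go left to 32.
        32 is a leaf — visit 32.
      Visit 3.
      At 3: no right child.
    Visit 37.
    At 37: no right child.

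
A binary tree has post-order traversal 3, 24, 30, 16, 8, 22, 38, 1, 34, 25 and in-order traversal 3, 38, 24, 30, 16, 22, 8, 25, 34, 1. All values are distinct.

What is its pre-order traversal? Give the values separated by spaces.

The last element of post-order is the root; it splits in-order into left and right subtrees.
Root 25: left subtree has 7 nodes {3, 38, 24, 30, 16, 22, 8}, right has 2 {34, 1}.
  Root 38: left subtree has 1 node {3}, right has 5 {24, 30, 16, 22, 8}.
    Root 22: left subtree has 3 nodes {24, 30, 16}, right has 1 {8}.
      Root 16: left subtree has 2 nodes {24, 30}, right has 0 { }.
        Root 30: left subtree has 1 node {24}, right has 0 { }.
  Root 34: left subtree has 0 nodes { }, right has 1 {1}.

25 38 3 22 16 30 24 8 34 1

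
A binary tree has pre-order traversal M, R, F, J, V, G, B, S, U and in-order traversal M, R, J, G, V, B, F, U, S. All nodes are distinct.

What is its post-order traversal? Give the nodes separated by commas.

G, B, V, J, U, S, F, R, M

The first element of pre-order is the root; it splits in-order into left and right subtrees.
Root M: left subtree has 0 nodes { }, right has 8 {R, J, G, V, B, F, U, S}.
  Root R: left subtree has 0 nodes { }, right has 7 {J, G, V, B, F, U, S}.
    Root F: left subtree has 4 nodes {J, G, V, B}, right has 2 {U, S}.
      Root J: left subtree has 0 nodes { }, right has 3 {G, V, B}.
        Root V: left subtree has 1 node {G}, right has 1 {B}.
      Root S: left subtree has 1 node {U}, right has 0 { }.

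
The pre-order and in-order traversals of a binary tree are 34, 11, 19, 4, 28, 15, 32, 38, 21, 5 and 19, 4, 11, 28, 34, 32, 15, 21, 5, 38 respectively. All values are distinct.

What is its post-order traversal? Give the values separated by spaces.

4 19 28 11 32 5 21 38 15 34

The first element of pre-order is the root; it splits in-order into left and right subtrees.
Root 34: left subtree has 4 nodes {19, 4, 11, 28}, right has 5 {32, 15, 21, 5, 38}.
  Root 11: left subtree has 2 nodes {19, 4}, right has 1 {28}.
    Root 19: left subtree has 0 nodes { }, right has 1 {4}.
  Root 15: left subtree has 1 node {32}, right has 3 {21, 5, 38}.
    Root 38: left subtree has 2 nodes {21, 5}, right has 0 { }.
      Root 21: left subtree has 0 nodes { }, right has 1 {5}.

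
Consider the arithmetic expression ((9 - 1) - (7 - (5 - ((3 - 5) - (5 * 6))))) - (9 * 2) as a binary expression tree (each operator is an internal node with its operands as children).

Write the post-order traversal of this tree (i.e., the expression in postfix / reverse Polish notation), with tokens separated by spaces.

9 1 - 7 5 3 5 - 5 6 * - - - - 9 2 * -

Post-order on an expression tree gives postfix notation: for each operator, emit left operand, right operand, then the operator.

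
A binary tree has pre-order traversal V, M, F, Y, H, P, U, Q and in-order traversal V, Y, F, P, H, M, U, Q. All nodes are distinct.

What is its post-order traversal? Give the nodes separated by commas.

Y, P, H, F, Q, U, M, V

The first element of pre-order is the root; it splits in-order into left and right subtrees.
Root V: left subtree has 0 nodes { }, right has 7 {Y, F, P, H, M, U, Q}.
  Root M: left subtree has 4 nodes {Y, F, P, H}, right has 2 {U, Q}.
    Root F: left subtree has 1 node {Y}, right has 2 {P, H}.
      Root H: left subtree has 1 node {P}, right has 0 { }.
    Root U: left subtree has 0 nodes { }, right has 1 {Q}.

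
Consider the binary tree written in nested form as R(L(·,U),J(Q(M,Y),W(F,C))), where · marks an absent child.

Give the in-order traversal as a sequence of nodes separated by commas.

In-order visits the left subtree, then the node, then the right subtree.
At R: go left to L.
  At L: no left child.
  Visit L.
  At L: go right to U.
    U is a leaf — visit U.
Visit R.
At R: go right to J.
  At J: go left to Q.
    At Q: go left to M.
      M is a leaf — visit M.
    Visit Q.
    At Q: go right to Y.
      Y is a leaf — visit Y.
  Visit J.
  At J: go right to W.
    At W: go left to F.
      F is a leaf — visit F.
    Visit W.
    At W: go right to C.
      C is a leaf — visit C.

L, U, R, M, Q, Y, J, F, W, C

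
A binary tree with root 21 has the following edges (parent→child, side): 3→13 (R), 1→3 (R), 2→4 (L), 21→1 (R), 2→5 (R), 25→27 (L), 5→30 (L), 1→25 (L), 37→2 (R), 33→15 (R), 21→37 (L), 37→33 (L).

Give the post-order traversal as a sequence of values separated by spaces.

Post-order visits the left subtree, then the right subtree, then the node.
At 21: go left to 37.
  At 37: go left to 33.
    At 33: no left child.
    At 33: go right to 15.
      15 is a leaf — visit 15.
    Visit 33.
  At 37: go right to 2.
    At 2: go left to 4.
      4 is a leaf — visit 4.
    At 2: go right to 5.
      At 5: go left to 30.
        30 is a leaf — visit 30.
      At 5: no right child.
      Visit 5.
    Visit 2.
  Visit 37.
At 21: go right to 1.
  At 1: go left to 25.
    At 25: go left to 27.
      27 is a leaf — visit 27.
    At 25: no right child.
    Visit 25.
  At 1: go right to 3.
    At 3: no left child.
    At 3: go right to 13.
      13 is a leaf — visit 13.
    Visit 3.
  Visit 1.
Visit 21.

15 33 4 30 5 2 37 27 25 13 3 1 21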